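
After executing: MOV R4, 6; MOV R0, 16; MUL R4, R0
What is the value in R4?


Register state trace:
  MOV R4, 6  → R4 = 6
  MOV R0, 16  → R0 = 16
  MUL R4, R0  → R4 = 6 * 16 = 96
Final: R4 = 96

96


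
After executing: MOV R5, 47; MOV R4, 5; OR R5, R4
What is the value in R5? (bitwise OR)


Register state trace:
  MOV R5, 47  → R5 = 47 (0b00101111)
  MOV R4, 5  → R4 = 5 (0b00000101)
  OR R5, R4   → R5 = 47 OR 5 = 47 (0b00101111)
Final: R5 = 47

47


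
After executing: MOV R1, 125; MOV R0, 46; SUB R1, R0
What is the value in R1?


Register state trace:
  MOV R1, 125  → R1 = 125
  MOV R0, 46  → R0 = 46
  SUB R1, R0  → R1 = 125 - 46 = 79
Final: R1 = 79

79


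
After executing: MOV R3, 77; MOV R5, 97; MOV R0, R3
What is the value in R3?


Register state trace:
  MOV R3, 77  → R3 = 77
  MOV R5, 97  → R5 = 97
  MOV R0, R3  → R0 = 77
Final: R3 = 77

77


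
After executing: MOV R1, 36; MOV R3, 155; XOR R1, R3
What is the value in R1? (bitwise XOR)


Register state trace:
  MOV R1, 36  → R1 = 36 (0b00100100)
  MOV R3, 155  → R3 = 155 (0b10011011)
  XOR R1, R3  → R1 = 36 XOR 155 = 191 (0b10111111)
Final: R1 = 191

191


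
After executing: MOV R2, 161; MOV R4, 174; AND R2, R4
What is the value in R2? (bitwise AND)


Register state trace:
  MOV R2, 161  → R2 = 161 (0b10100001)
  MOV R4, 174  → R4 = 174 (0b10101110)
  AND R2, R4  → R2 = 161 AND 174 = 160 (0b10100000)
Final: R2 = 160

160


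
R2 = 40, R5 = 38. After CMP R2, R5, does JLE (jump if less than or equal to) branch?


Trace:
  R2 = 40, R5 = 38
  CMP R2, R5  → compares 40 vs 38
  JLE checks: is 40 less than or equal to 38?
  40 > 38, so condition is false
Branch taken: No

No


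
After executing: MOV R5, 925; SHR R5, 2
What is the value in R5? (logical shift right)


Register state trace:
  MOV R5, 925  → R5 = 925
  SHR R5, 2  → R5 = 925 >> 2 = 925 // 2^2 = 231
Final: R5 = 231

231


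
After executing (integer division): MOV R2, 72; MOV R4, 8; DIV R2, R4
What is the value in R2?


Register state trace:
  MOV R2, 72  → R2 = 72
  MOV R4, 8  → R4 = 8
  DIV R2, R4  → R2 = 72 // 8 = 9
Final: R2 = 9

9


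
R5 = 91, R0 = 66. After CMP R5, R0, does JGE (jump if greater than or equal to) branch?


Trace:
  R5 = 91, R0 = 66
  CMP R5, R0  → compares 91 vs 66
  JGE checks: is 91 greater than or equal to 66?
  91 > 66, so condition is true
Branch taken: Yes

Yes


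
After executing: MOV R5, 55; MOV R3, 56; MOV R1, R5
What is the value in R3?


Register state trace:
  MOV R5, 55  → R5 = 55
  MOV R3, 56  → R3 = 56
  MOV R1, R5  → R1 = 55
Final: R3 = 56

56


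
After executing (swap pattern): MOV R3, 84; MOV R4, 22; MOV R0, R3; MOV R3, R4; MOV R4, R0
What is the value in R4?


Register state trace (swap pattern):
  MOV R3, 84  → R3 = 84
  MOV R4, 22  → R4 = 22
  MOV R0, R3  → R0 = 84  (save R3)
  MOV R3, R4  → R3 = 22  (R3 gets R4's value)
  MOV R4, R0  → R4 = 84  (R4 gets saved value)
Final: R4 = 84

84


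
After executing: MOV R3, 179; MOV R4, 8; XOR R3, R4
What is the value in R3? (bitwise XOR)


Register state trace:
  MOV R3, 179  → R3 = 179 (0b10110011)
  MOV R4, 8  → R4 = 8 (0b00001000)
  XOR R3, R4  → R3 = 179 XOR 8 = 187 (0b10111011)
Final: R3 = 187

187


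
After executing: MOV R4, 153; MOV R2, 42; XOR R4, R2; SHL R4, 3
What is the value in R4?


Register state trace:
  MOV R4, 153  → R4 = 153 (0b10011001)
  MOV R2, 42  → R2 = 42 (0b00101010)
  XOR R4, R2  → R4 = 153 XOR 42 = 179 (0b10110011)
  SHL R4, 3  → R4 = 179 << 3 = 1432
Final: R4 = 1432

1432


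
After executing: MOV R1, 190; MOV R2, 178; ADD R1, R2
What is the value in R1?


Register state trace:
  MOV R1, 190  → R1 = 190
  MOV R2, 178  → R2 = 178
  ADD R1, R2  → R1 = 190 + 178 = 368
Final: R1 = 368

368


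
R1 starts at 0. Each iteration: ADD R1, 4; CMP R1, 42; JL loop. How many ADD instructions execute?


Loop trace (R1 starts at 0, target 42, step 4):
  ADD #1: R1 = 0 + 4 = 4  → 4 < 42, loop
  ADD #2: R1 = 4 + 4 = 8  → 8 < 42, loop
  ADD #3: R1 = 8 + 4 = 12  → 12 < 42, loop
  ADD #4: R1 = 12 + 4 = 16  → 16 < 42, loop
  ADD #5: R1 = 16 + 4 = 20  → 20 < 42, loop
  ADD #6: R1 = 20 + 4 = 24  → 24 < 42, loop
  ADD #7: R1 = 24 + 4 = 28  → 28 < 42, loop
  ADD #8: R1 = 28 + 4 = 32  → 32 < 42, loop
  ADD #9: R1 = 32 + 4 = 36  → 36 < 42, loop
  ADD #10: R1 = 36 + 4 = 40  → 40 < 42, loop
  ADD #11: R1 = 40 + 4 = 44  → 44 >= 42, exit
Total ADD instructions: 11

11


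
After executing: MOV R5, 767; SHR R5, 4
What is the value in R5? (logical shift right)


Register state trace:
  MOV R5, 767  → R5 = 767
  SHR R5, 4  → R5 = 767 >> 4 = 767 // 2^4 = 47
Final: R5 = 47

47


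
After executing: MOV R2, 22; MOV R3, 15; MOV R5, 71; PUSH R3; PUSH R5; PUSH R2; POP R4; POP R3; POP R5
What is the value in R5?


Stack trace (top is rightmost):
  MOV R2, 22  → R2 = 22
  MOV R3, 15  → R3 = 15
  MOV R5, 71  → R5 = 71
  PUSH R3  → stack: [15]
  PUSH R5  → stack: [15, 71]
  PUSH R2  → stack: [15, 71, 22]
  POP R4  → R4 = 22, stack: [15, 71]
  POP R3  → R3 = 71, stack: [15]
  POP R5  → R5 = 15, stack: []
Final: R5 = 15

15


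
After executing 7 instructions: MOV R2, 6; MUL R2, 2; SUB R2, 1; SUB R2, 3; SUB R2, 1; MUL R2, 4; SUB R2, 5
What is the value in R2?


Register state trace:
  MOV R2, 6  → R2 = 6
  MUL R2, 2  → R2 = 6 * 2 = 12
  SUB R2, 1  → R2 = 12 - 1 = 11
  SUB R2, 3  → R2 = 11 - 3 = 8
  SUB R2, 1  → R2 = 8 - 1 = 7
  MUL R2, 4  → R2 = 7 * 4 = 28
  SUB R2, 5  → R2 = 28 - 5 = 23
Final: R2 = 23

23


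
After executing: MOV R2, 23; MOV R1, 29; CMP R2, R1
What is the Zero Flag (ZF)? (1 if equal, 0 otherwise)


Register state trace:
  MOV R2, 23  → R2 = 23
  MOV R1, 29  → R1 = 29
  CMP R2, R1  → computes 23 - 29 = -6
  Result is nonzero, so values are not equal
ZF = 0

0


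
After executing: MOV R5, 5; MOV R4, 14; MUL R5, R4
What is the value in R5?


Register state trace:
  MOV R5, 5  → R5 = 5
  MOV R4, 14  → R4 = 14
  MUL R5, R4  → R5 = 5 * 14 = 70
Final: R5 = 70

70


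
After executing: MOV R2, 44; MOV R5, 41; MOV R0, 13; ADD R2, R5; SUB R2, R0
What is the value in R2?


Register state trace:
  MOV R2, 44  → R2 = 44
  MOV R5, 41  → R5 = 41
  MOV R0, 13  → R0 = 13
  ADD R2, R5  → R2 = 44 + 41 = 85
  SUB R2, R0  → R2 = 85 - 13 = 72
Final: R2 = 72

72


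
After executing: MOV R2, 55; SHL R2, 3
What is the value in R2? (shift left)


Register state trace:
  MOV R2, 55  → R2 = 55
  SHL R2, 3  → R2 = 55 << 3 = 55 * 2^3 = 440
Final: R2 = 440

440


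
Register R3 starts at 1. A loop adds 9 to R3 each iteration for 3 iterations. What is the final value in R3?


Starting value: R3 = 1
  Iter 1: R3 = 1 + 9 = 10
  Iter 2: R3 = 10 + 9 = 19
  Iter 3: R3 = 19 + 9 = 28
Final: R3 = 28

28


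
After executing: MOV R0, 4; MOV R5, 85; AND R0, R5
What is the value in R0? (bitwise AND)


Register state trace:
  MOV R0, 4  → R0 = 4 (0b00000100)
  MOV R5, 85  → R5 = 85 (0b01010101)
  AND R0, R5  → R0 = 4 AND 85 = 4 (0b00000100)
Final: R0 = 4

4


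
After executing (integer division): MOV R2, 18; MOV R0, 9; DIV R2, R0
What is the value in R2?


Register state trace:
  MOV R2, 18  → R2 = 18
  MOV R0, 9  → R0 = 9
  DIV R2, R0  → R2 = 18 // 9 = 2
Final: R2 = 2

2


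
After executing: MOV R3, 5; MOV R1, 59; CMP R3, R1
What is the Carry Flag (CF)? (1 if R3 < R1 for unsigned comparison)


Register state trace:
  MOV R3, 5  → R3 = 5
  MOV R1, 59  → R1 = 59
  CMP R3, R1  → unsigned 5 - 59: borrow occurs
  5 < 59, so CF = 1
CF = 1

1


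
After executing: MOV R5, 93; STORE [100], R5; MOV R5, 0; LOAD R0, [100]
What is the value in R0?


Register and memory trace:
  MOV R5, 93  → R5 = 93
  STORE [100], R5  → mem[100] = 93
  MOV R5, 0  → R5 = 0
  LOAD R0, [100]  → R0 = mem[100] = 93
Final: R0 = 93

93


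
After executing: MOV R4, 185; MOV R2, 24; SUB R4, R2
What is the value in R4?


Register state trace:
  MOV R4, 185  → R4 = 185
  MOV R2, 24  → R2 = 24
  SUB R4, R2  → R4 = 185 - 24 = 161
Final: R4 = 161

161


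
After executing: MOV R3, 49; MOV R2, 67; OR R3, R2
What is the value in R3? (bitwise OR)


Register state trace:
  MOV R3, 49  → R3 = 49 (0b00110001)
  MOV R2, 67  → R2 = 67 (0b01000011)
  OR R3, R2   → R3 = 49 OR 67 = 115 (0b01110011)
Final: R3 = 115

115


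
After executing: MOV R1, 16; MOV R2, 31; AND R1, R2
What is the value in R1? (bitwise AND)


Register state trace:
  MOV R1, 16  → R1 = 16 (0b00010000)
  MOV R2, 31  → R2 = 31 (0b00011111)
  AND R1, R2  → R1 = 16 AND 31 = 16 (0b00010000)
Final: R1 = 16

16


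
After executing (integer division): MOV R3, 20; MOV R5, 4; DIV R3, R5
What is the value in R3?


Register state trace:
  MOV R3, 20  → R3 = 20
  MOV R5, 4  → R5 = 4
  DIV R3, R5  → R3 = 20 // 4 = 5
Final: R3 = 5

5


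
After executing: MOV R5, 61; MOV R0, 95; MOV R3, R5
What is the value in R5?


Register state trace:
  MOV R5, 61  → R5 = 61
  MOV R0, 95  → R0 = 95
  MOV R3, R5  → R3 = 61
Final: R5 = 61

61


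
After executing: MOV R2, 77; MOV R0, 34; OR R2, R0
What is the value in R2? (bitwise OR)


Register state trace:
  MOV R2, 77  → R2 = 77 (0b01001101)
  MOV R0, 34  → R0 = 34 (0b00100010)
  OR R2, R0   → R2 = 77 OR 34 = 111 (0b01101111)
Final: R2 = 111

111


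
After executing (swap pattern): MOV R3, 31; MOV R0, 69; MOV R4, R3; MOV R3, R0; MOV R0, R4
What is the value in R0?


Register state trace (swap pattern):
  MOV R3, 31  → R3 = 31
  MOV R0, 69  → R0 = 69
  MOV R4, R3  → R4 = 31  (save R3)
  MOV R3, R0  → R3 = 69  (R3 gets R0's value)
  MOV R0, R4  → R0 = 31  (R0 gets saved value)
Final: R0 = 31

31


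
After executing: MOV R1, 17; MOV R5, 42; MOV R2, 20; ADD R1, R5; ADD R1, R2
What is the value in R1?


Register state trace:
  MOV R1, 17  → R1 = 17
  MOV R5, 42  → R5 = 42
  MOV R2, 20  → R2 = 20
  ADD R1, R5  → R1 = 17 + 42 = 59
  ADD R1, R2  → R1 = 59 + 20 = 79
Final: R1 = 79

79


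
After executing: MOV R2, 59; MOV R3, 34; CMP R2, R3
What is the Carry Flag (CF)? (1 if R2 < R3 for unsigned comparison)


Register state trace:
  MOV R2, 59  → R2 = 59
  MOV R3, 34  → R3 = 34
  CMP R2, R3  → unsigned 59 - 34: no borrow
  59 >= 34, so CF = 0
CF = 0

0


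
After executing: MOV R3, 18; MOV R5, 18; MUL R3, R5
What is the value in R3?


Register state trace:
  MOV R3, 18  → R3 = 18
  MOV R5, 18  → R5 = 18
  MUL R3, R5  → R3 = 18 * 18 = 324
Final: R3 = 324

324


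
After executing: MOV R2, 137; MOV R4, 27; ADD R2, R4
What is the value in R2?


Register state trace:
  MOV R2, 137  → R2 = 137
  MOV R4, 27  → R4 = 27
  ADD R2, R4  → R2 = 137 + 27 = 164
Final: R2 = 164

164


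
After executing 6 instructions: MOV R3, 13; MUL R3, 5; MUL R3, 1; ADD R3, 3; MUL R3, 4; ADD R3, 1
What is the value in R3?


Register state trace:
  MOV R3, 13  → R3 = 13
  MUL R3, 5  → R3 = 13 * 5 = 65
  MUL R3, 1  → R3 = 65 * 1 = 65
  ADD R3, 3  → R3 = 65 + 3 = 68
  MUL R3, 4  → R3 = 68 * 4 = 272
  ADD R3, 1  → R3 = 272 + 1 = 273
Final: R3 = 273

273


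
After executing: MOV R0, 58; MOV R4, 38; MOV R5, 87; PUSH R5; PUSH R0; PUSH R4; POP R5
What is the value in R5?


Stack trace (top is rightmost):
  MOV R0, 58  → R0 = 58
  MOV R4, 38  → R4 = 38
  MOV R5, 87  → R5 = 87
  PUSH R5  → stack: [87]
  PUSH R0  → stack: [87, 58]
  PUSH R4  → stack: [87, 58, 38]
  POP R5  → R5 = 38, stack: [87, 58]
Final: R5 = 38

38


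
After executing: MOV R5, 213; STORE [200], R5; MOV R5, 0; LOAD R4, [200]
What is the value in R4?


Register and memory trace:
  MOV R5, 213  → R5 = 213
  STORE [200], R5  → mem[200] = 213
  MOV R5, 0  → R5 = 0
  LOAD R4, [200]  → R4 = mem[200] = 213
Final: R4 = 213

213


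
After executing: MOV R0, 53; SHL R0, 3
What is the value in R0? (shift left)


Register state trace:
  MOV R0, 53  → R0 = 53
  SHL R0, 3  → R0 = 53 << 3 = 53 * 2^3 = 424
Final: R0 = 424

424


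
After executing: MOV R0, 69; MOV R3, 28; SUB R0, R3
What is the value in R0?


Register state trace:
  MOV R0, 69  → R0 = 69
  MOV R3, 28  → R3 = 28
  SUB R0, R3  → R0 = 69 - 28 = 41
Final: R0 = 41

41


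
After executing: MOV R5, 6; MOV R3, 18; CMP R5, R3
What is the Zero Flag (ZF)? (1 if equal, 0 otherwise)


Register state trace:
  MOV R5, 6  → R5 = 6
  MOV R3, 18  → R3 = 18
  CMP R5, R3  → computes 6 - 18 = -12
  Result is nonzero, so values are not equal
ZF = 0

0


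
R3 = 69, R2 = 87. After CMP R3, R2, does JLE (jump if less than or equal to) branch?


Trace:
  R3 = 69, R2 = 87
  CMP R3, R2  → compares 69 vs 87
  JLE checks: is 69 less than or equal to 87?
  69 < 87, so condition is true
Branch taken: Yes

Yes


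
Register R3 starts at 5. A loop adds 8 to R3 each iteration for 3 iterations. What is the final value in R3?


Starting value: R3 = 5
  Iter 1: R3 = 5 + 8 = 13
  Iter 2: R3 = 13 + 8 = 21
  Iter 3: R3 = 21 + 8 = 29
Final: R3 = 29

29


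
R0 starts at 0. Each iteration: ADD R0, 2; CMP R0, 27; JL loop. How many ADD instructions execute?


Loop trace (R0 starts at 0, target 27, step 2):
  ADD #1: R0 = 0 + 2 = 2  → 2 < 27, loop
  ADD #2: R0 = 2 + 2 = 4  → 4 < 27, loop
  ADD #3: R0 = 4 + 2 = 6  → 6 < 27, loop
  ADD #4: R0 = 6 + 2 = 8  → 8 < 27, loop
  ADD #5: R0 = 8 + 2 = 10  → 10 < 27, loop
  ADD #6: R0 = 10 + 2 = 12  → 12 < 27, loop
  ADD #7: R0 = 12 + 2 = 14  → 14 < 27, loop
  ADD #8: R0 = 14 + 2 = 16  → 16 < 27, loop
  ADD #9: R0 = 16 + 2 = 18  → 18 < 27, loop
  ADD #10: R0 = 18 + 2 = 20  → 20 < 27, loop
  ADD #11: R0 = 20 + 2 = 22  → 22 < 27, loop
  ADD #12: R0 = 22 + 2 = 24  → 24 < 27, loop
  ADD #13: R0 = 24 + 2 = 26  → 26 < 27, loop
  ADD #14: R0 = 26 + 2 = 28  → 28 >= 27, exit
Total ADD instructions: 14

14


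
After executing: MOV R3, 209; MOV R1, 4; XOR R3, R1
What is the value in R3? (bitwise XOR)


Register state trace:
  MOV R3, 209  → R3 = 209 (0b11010001)
  MOV R1, 4  → R1 = 4 (0b00000100)
  XOR R3, R1  → R3 = 209 XOR 4 = 213 (0b11010101)
Final: R3 = 213

213


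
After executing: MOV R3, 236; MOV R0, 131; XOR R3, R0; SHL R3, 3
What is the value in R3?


Register state trace:
  MOV R3, 236  → R3 = 236 (0b11101100)
  MOV R0, 131  → R0 = 131 (0b10000011)
  XOR R3, R0  → R3 = 236 XOR 131 = 111 (0b01101111)
  SHL R3, 3  → R3 = 111 << 3 = 888
Final: R3 = 888

888


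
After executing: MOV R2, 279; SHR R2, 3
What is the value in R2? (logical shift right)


Register state trace:
  MOV R2, 279  → R2 = 279
  SHR R2, 3  → R2 = 279 >> 3 = 279 // 2^3 = 34
Final: R2 = 34

34


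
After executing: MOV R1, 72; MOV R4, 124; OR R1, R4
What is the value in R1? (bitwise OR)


Register state trace:
  MOV R1, 72  → R1 = 72 (0b01001000)
  MOV R4, 124  → R4 = 124 (0b01111100)
  OR R1, R4   → R1 = 72 OR 124 = 124 (0b01111100)
Final: R1 = 124

124


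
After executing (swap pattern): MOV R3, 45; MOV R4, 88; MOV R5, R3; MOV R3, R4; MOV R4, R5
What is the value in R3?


Register state trace (swap pattern):
  MOV R3, 45  → R3 = 45
  MOV R4, 88  → R4 = 88
  MOV R5, R3  → R5 = 45  (save R3)
  MOV R3, R4  → R3 = 88  (R3 gets R4's value)
  MOV R4, R5  → R4 = 45  (R4 gets saved value)
Final: R3 = 88

88


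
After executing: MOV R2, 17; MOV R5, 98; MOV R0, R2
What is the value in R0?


Register state trace:
  MOV R2, 17  → R2 = 17
  MOV R5, 98  → R5 = 98
  MOV R0, R2  → R0 = 17
Final: R0 = 17

17


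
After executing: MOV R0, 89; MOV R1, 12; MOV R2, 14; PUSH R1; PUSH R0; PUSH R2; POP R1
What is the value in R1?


Stack trace (top is rightmost):
  MOV R0, 89  → R0 = 89
  MOV R1, 12  → R1 = 12
  MOV R2, 14  → R2 = 14
  PUSH R1  → stack: [12]
  PUSH R0  → stack: [12, 89]
  PUSH R2  → stack: [12, 89, 14]
  POP R1  → R1 = 14, stack: [12, 89]
Final: R1 = 14

14


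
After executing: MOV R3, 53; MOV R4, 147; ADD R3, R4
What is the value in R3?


Register state trace:
  MOV R3, 53  → R3 = 53
  MOV R4, 147  → R4 = 147
  ADD R3, R4  → R3 = 53 + 147 = 200
Final: R3 = 200

200


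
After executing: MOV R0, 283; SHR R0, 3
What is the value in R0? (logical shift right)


Register state trace:
  MOV R0, 283  → R0 = 283
  SHR R0, 3  → R0 = 283 >> 3 = 283 // 2^3 = 35
Final: R0 = 35

35


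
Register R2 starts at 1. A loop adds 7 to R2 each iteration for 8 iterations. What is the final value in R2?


Starting value: R2 = 1
  Iter 1: R2 = 1 + 7 = 8
  Iter 2: R2 = 8 + 7 = 15
  Iter 3: R2 = 15 + 7 = 22
  Iter 4: R2 = 22 + 7 = 29
  Iter 5: R2 = 29 + 7 = 36
  Iter 6: R2 = 36 + 7 = 43
  Iter 7: R2 = 43 + 7 = 50
  Iter 8: R2 = 50 + 7 = 57
Final: R2 = 57

57


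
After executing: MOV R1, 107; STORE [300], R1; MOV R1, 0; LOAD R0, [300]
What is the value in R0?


Register and memory trace:
  MOV R1, 107  → R1 = 107
  STORE [300], R1  → mem[300] = 107
  MOV R1, 0  → R1 = 0
  LOAD R0, [300]  → R0 = mem[300] = 107
Final: R0 = 107

107


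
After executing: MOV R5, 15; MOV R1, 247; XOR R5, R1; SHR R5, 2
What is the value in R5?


Register state trace:
  MOV R5, 15  → R5 = 15 (0b00001111)
  MOV R1, 247  → R1 = 247 (0b11110111)
  XOR R5, R1  → R5 = 15 XOR 247 = 248 (0b11111000)
  SHR R5, 2  → R5 = 248 >> 2 = 62
Final: R5 = 62

62


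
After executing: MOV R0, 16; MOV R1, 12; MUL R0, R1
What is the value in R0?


Register state trace:
  MOV R0, 16  → R0 = 16
  MOV R1, 12  → R1 = 12
  MUL R0, R1  → R0 = 16 * 12 = 192
Final: R0 = 192

192


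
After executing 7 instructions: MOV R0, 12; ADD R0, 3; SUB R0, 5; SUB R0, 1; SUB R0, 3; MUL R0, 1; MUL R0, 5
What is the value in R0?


Register state trace:
  MOV R0, 12  → R0 = 12
  ADD R0, 3  → R0 = 12 + 3 = 15
  SUB R0, 5  → R0 = 15 - 5 = 10
  SUB R0, 1  → R0 = 10 - 1 = 9
  SUB R0, 3  → R0 = 9 - 3 = 6
  MUL R0, 1  → R0 = 6 * 1 = 6
  MUL R0, 5  → R0 = 6 * 5 = 30
Final: R0 = 30

30


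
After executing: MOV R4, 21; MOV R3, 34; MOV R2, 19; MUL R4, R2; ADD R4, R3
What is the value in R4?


Register state trace:
  MOV R4, 21  → R4 = 21
  MOV R3, 34  → R3 = 34
  MOV R2, 19  → R2 = 19
  MUL R4, R2  → R4 = 21 * 19 = 399
  ADD R4, R3  → R4 = 399 + 34 = 433
Final: R4 = 433

433


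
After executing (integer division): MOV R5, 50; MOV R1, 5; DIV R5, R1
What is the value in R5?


Register state trace:
  MOV R5, 50  → R5 = 50
  MOV R1, 5  → R1 = 5
  DIV R5, R1  → R5 = 50 // 5 = 10
Final: R5 = 10

10


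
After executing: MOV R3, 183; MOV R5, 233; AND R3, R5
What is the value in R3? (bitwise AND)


Register state trace:
  MOV R3, 183  → R3 = 183 (0b10110111)
  MOV R5, 233  → R5 = 233 (0b11101001)
  AND R3, R5  → R3 = 183 AND 233 = 161 (0b10100001)
Final: R3 = 161

161


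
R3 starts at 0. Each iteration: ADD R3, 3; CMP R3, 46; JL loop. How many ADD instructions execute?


Loop trace (R3 starts at 0, target 46, step 3):
  ADD #1: R3 = 0 + 3 = 3  → 3 < 46, loop
  ADD #2: R3 = 3 + 3 = 6  → 6 < 46, loop
  ADD #3: R3 = 6 + 3 = 9  → 9 < 46, loop
  ADD #4: R3 = 9 + 3 = 12  → 12 < 46, loop
  ADD #5: R3 = 12 + 3 = 15  → 15 < 46, loop
  ADD #6: R3 = 15 + 3 = 18  → 18 < 46, loop
  ADD #7: R3 = 18 + 3 = 21  → 21 < 46, loop
  ADD #8: R3 = 21 + 3 = 24  → 24 < 46, loop
  ADD #9: R3 = 24 + 3 = 27  → 27 < 46, loop
  ADD #10: R3 = 27 + 3 = 30  → 30 < 46, loop
  ADD #11: R3 = 30 + 3 = 33  → 33 < 46, loop
  ADD #12: R3 = 33 + 3 = 36  → 36 < 46, loop
  ADD #13: R3 = 36 + 3 = 39  → 39 < 46, loop
  ADD #14: R3 = 39 + 3 = 42  → 42 < 46, loop
  ADD #15: R3 = 42 + 3 = 45  → 45 < 46, loop
  ADD #16: R3 = 45 + 3 = 48  → 48 >= 46, exit
Total ADD instructions: 16

16


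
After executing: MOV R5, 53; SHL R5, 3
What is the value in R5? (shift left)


Register state trace:
  MOV R5, 53  → R5 = 53
  SHL R5, 3  → R5 = 53 << 3 = 53 * 2^3 = 424
Final: R5 = 424

424


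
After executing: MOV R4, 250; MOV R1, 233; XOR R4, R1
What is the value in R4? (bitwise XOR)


Register state trace:
  MOV R4, 250  → R4 = 250 (0b11111010)
  MOV R1, 233  → R1 = 233 (0b11101001)
  XOR R4, R1  → R4 = 250 XOR 233 = 19 (0b00010011)
Final: R4 = 19

19


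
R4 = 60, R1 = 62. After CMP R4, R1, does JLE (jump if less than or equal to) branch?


Trace:
  R4 = 60, R1 = 62
  CMP R4, R1  → compares 60 vs 62
  JLE checks: is 60 less than or equal to 62?
  60 < 62, so condition is true
Branch taken: Yes

Yes


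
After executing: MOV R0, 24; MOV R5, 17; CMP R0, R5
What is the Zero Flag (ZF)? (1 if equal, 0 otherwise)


Register state trace:
  MOV R0, 24  → R0 = 24
  MOV R5, 17  → R5 = 17
  CMP R0, R5  → computes 24 - 17 = 7
  Result is nonzero, so values are not equal
ZF = 0

0


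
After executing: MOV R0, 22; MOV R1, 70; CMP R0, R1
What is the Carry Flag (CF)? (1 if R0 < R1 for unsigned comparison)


Register state trace:
  MOV R0, 22  → R0 = 22
  MOV R1, 70  → R1 = 70
  CMP R0, R1  → unsigned 22 - 70: borrow occurs
  22 < 70, so CF = 1
CF = 1

1


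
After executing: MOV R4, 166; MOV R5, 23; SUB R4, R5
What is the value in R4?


Register state trace:
  MOV R4, 166  → R4 = 166
  MOV R5, 23  → R5 = 23
  SUB R4, R5  → R4 = 166 - 23 = 143
Final: R4 = 143

143


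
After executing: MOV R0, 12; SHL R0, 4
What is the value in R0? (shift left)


Register state trace:
  MOV R0, 12  → R0 = 12
  SHL R0, 4  → R0 = 12 << 4 = 12 * 2^4 = 192
Final: R0 = 192

192


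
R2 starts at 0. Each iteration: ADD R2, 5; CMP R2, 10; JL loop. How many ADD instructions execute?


Loop trace (R2 starts at 0, target 10, step 5):
  ADD #1: R2 = 0 + 5 = 5  → 5 < 10, loop
  ADD #2: R2 = 5 + 5 = 10  → 10 >= 10, exit
Total ADD instructions: 2

2


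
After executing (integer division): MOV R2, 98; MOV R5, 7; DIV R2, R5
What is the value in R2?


Register state trace:
  MOV R2, 98  → R2 = 98
  MOV R5, 7  → R5 = 7
  DIV R2, R5  → R2 = 98 // 7 = 14
Final: R2 = 14

14


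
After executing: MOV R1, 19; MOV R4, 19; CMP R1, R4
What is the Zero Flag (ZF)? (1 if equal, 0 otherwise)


Register state trace:
  MOV R1, 19  → R1 = 19
  MOV R4, 19  → R4 = 19
  CMP R1, R4  → computes 19 - 19 = 0
  Result is zero, so values are equal
ZF = 1

1


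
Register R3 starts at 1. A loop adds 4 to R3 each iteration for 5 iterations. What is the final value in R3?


Starting value: R3 = 1
  Iter 1: R3 = 1 + 4 = 5
  Iter 2: R3 = 5 + 4 = 9
  Iter 3: R3 = 9 + 4 = 13
  Iter 4: R3 = 13 + 4 = 17
  Iter 5: R3 = 17 + 4 = 21
Final: R3 = 21

21


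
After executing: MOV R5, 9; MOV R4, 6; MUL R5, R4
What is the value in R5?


Register state trace:
  MOV R5, 9  → R5 = 9
  MOV R4, 6  → R4 = 6
  MUL R5, R4  → R5 = 9 * 6 = 54
Final: R5 = 54

54


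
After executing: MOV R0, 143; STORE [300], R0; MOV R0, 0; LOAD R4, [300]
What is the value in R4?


Register and memory trace:
  MOV R0, 143  → R0 = 143
  STORE [300], R0  → mem[300] = 143
  MOV R0, 0  → R0 = 0
  LOAD R4, [300]  → R4 = mem[300] = 143
Final: R4 = 143

143


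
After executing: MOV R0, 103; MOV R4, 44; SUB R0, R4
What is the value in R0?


Register state trace:
  MOV R0, 103  → R0 = 103
  MOV R4, 44  → R4 = 44
  SUB R0, R4  → R0 = 103 - 44 = 59
Final: R0 = 59

59


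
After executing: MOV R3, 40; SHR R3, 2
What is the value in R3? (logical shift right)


Register state trace:
  MOV R3, 40  → R3 = 40
  SHR R3, 2  → R3 = 40 >> 2 = 40 // 2^2 = 10
Final: R3 = 10

10


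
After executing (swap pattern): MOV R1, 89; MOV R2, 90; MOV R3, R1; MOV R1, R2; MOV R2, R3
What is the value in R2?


Register state trace (swap pattern):
  MOV R1, 89  → R1 = 89
  MOV R2, 90  → R2 = 90
  MOV R3, R1  → R3 = 89  (save R1)
  MOV R1, R2  → R1 = 90  (R1 gets R2's value)
  MOV R2, R3  → R2 = 89  (R2 gets saved value)
Final: R2 = 89

89


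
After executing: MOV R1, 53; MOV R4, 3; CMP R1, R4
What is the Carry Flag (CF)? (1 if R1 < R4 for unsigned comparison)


Register state trace:
  MOV R1, 53  → R1 = 53
  MOV R4, 3  → R4 = 3
  CMP R1, R4  → unsigned 53 - 3: no borrow
  53 >= 3, so CF = 0
CF = 0

0


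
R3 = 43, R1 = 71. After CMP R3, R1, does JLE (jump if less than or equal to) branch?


Trace:
  R3 = 43, R1 = 71
  CMP R3, R1  → compares 43 vs 71
  JLE checks: is 43 less than or equal to 71?
  43 < 71, so condition is true
Branch taken: Yes

Yes


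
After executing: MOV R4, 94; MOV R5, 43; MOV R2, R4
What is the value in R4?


Register state trace:
  MOV R4, 94  → R4 = 94
  MOV R5, 43  → R5 = 43
  MOV R2, R4  → R2 = 94
Final: R4 = 94

94


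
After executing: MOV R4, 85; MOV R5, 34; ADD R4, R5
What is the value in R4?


Register state trace:
  MOV R4, 85  → R4 = 85
  MOV R5, 34  → R5 = 34
  ADD R4, R5  → R4 = 85 + 34 = 119
Final: R4 = 119

119


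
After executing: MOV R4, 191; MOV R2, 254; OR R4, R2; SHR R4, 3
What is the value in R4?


Register state trace:
  MOV R4, 191  → R4 = 191 (0b10111111)
  MOV R2, 254  → R2 = 254 (0b11111110)
  OR R4, R2  → R4 = 191 OR 254 = 255 (0b11111111)
  SHR R4, 3  → R4 = 255 >> 3 = 31
Final: R4 = 31

31


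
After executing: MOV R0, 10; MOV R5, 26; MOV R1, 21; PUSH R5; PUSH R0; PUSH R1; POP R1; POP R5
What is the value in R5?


Stack trace (top is rightmost):
  MOV R0, 10  → R0 = 10
  MOV R5, 26  → R5 = 26
  MOV R1, 21  → R1 = 21
  PUSH R5  → stack: [26]
  PUSH R0  → stack: [26, 10]
  PUSH R1  → stack: [26, 10, 21]
  POP R1  → R1 = 21, stack: [26, 10]
  POP R5  → R5 = 10, stack: [26]
Final: R5 = 10

10


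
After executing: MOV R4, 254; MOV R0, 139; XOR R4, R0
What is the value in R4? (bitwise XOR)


Register state trace:
  MOV R4, 254  → R4 = 254 (0b11111110)
  MOV R0, 139  → R0 = 139 (0b10001011)
  XOR R4, R0  → R4 = 254 XOR 139 = 117 (0b01110101)
Final: R4 = 117

117


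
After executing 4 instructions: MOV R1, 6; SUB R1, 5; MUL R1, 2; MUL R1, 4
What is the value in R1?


Register state trace:
  MOV R1, 6  → R1 = 6
  SUB R1, 5  → R1 = 6 - 5 = 1
  MUL R1, 2  → R1 = 1 * 2 = 2
  MUL R1, 4  → R1 = 2 * 4 = 8
Final: R1 = 8

8


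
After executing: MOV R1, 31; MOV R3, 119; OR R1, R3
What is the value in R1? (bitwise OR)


Register state trace:
  MOV R1, 31  → R1 = 31 (0b00011111)
  MOV R3, 119  → R3 = 119 (0b01110111)
  OR R1, R3   → R1 = 31 OR 119 = 127 (0b01111111)
Final: R1 = 127

127


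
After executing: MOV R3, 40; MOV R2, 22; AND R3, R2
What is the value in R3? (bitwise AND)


Register state trace:
  MOV R3, 40  → R3 = 40 (0b00101000)
  MOV R2, 22  → R2 = 22 (0b00010110)
  AND R3, R2  → R3 = 40 AND 22 = 0 (0b00000000)
Final: R3 = 0

0


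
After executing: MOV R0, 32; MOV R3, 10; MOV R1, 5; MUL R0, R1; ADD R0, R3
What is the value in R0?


Register state trace:
  MOV R0, 32  → R0 = 32
  MOV R3, 10  → R3 = 10
  MOV R1, 5  → R1 = 5
  MUL R0, R1  → R0 = 32 * 5 = 160
  ADD R0, R3  → R0 = 160 + 10 = 170
Final: R0 = 170

170


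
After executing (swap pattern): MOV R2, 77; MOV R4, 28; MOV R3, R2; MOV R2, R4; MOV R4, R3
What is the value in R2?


Register state trace (swap pattern):
  MOV R2, 77  → R2 = 77
  MOV R4, 28  → R4 = 28
  MOV R3, R2  → R3 = 77  (save R2)
  MOV R2, R4  → R2 = 28  (R2 gets R4's value)
  MOV R4, R3  → R4 = 77  (R4 gets saved value)
Final: R2 = 28

28


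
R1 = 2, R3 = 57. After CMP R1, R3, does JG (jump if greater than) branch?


Trace:
  R1 = 2, R3 = 57
  CMP R1, R3  → compares 2 vs 57
  JG checks: is 2 greater than 57?
  2 < 57, so condition is false
Branch taken: No

No


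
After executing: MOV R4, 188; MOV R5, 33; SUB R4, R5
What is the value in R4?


Register state trace:
  MOV R4, 188  → R4 = 188
  MOV R5, 33  → R5 = 33
  SUB R4, R5  → R4 = 188 - 33 = 155
Final: R4 = 155

155


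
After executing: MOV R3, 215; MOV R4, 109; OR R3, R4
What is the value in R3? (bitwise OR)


Register state trace:
  MOV R3, 215  → R3 = 215 (0b11010111)
  MOV R4, 109  → R4 = 109 (0b01101101)
  OR R3, R4   → R3 = 215 OR 109 = 255 (0b11111111)
Final: R3 = 255

255


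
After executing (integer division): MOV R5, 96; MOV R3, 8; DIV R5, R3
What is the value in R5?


Register state trace:
  MOV R5, 96  → R5 = 96
  MOV R3, 8  → R3 = 8
  DIV R5, R3  → R5 = 96 // 8 = 12
Final: R5 = 12

12


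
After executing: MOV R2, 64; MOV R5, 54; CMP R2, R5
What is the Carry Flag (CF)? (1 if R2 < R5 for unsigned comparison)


Register state trace:
  MOV R2, 64  → R2 = 64
  MOV R5, 54  → R5 = 54
  CMP R2, R5  → unsigned 64 - 54: no borrow
  64 >= 54, so CF = 0
CF = 0

0


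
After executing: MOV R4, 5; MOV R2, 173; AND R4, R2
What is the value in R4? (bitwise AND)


Register state trace:
  MOV R4, 5  → R4 = 5 (0b00000101)
  MOV R2, 173  → R2 = 173 (0b10101101)
  AND R4, R2  → R4 = 5 AND 173 = 5 (0b00000101)
Final: R4 = 5

5


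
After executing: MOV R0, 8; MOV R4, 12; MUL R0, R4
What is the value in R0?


Register state trace:
  MOV R0, 8  → R0 = 8
  MOV R4, 12  → R4 = 12
  MUL R0, R4  → R0 = 8 * 12 = 96
Final: R0 = 96

96


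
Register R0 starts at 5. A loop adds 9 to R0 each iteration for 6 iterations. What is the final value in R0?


Starting value: R0 = 5
  Iter 1: R0 = 5 + 9 = 14
  Iter 2: R0 = 14 + 9 = 23
  Iter 3: R0 = 23 + 9 = 32
  Iter 4: R0 = 32 + 9 = 41
  Iter 5: R0 = 41 + 9 = 50
  Iter 6: R0 = 50 + 9 = 59
Final: R0 = 59

59


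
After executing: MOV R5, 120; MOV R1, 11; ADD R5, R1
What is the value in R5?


Register state trace:
  MOV R5, 120  → R5 = 120
  MOV R1, 11  → R1 = 11
  ADD R5, R1  → R5 = 120 + 11 = 131
Final: R5 = 131

131


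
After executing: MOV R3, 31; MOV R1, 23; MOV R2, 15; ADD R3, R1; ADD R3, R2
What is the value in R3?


Register state trace:
  MOV R3, 31  → R3 = 31
  MOV R1, 23  → R1 = 23
  MOV R2, 15  → R2 = 15
  ADD R3, R1  → R3 = 31 + 23 = 54
  ADD R3, R2  → R3 = 54 + 15 = 69
Final: R3 = 69

69


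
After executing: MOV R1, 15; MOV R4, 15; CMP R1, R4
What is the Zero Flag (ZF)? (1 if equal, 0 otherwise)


Register state trace:
  MOV R1, 15  → R1 = 15
  MOV R4, 15  → R4 = 15
  CMP R1, R4  → computes 15 - 15 = 0
  Result is zero, so values are equal
ZF = 1

1


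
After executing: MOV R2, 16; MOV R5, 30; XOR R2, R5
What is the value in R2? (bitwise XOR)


Register state trace:
  MOV R2, 16  → R2 = 16 (0b00010000)
  MOV R5, 30  → R5 = 30 (0b00011110)
  XOR R2, R5  → R2 = 16 XOR 30 = 14 (0b00001110)
Final: R2 = 14

14


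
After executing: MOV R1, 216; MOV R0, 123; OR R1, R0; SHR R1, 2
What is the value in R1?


Register state trace:
  MOV R1, 216  → R1 = 216 (0b11011000)
  MOV R0, 123  → R0 = 123 (0b01111011)
  OR R1, R0  → R1 = 216 OR 123 = 251 (0b11111011)
  SHR R1, 2  → R1 = 251 >> 2 = 62
Final: R1 = 62

62


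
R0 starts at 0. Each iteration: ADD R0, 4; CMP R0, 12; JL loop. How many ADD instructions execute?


Loop trace (R0 starts at 0, target 12, step 4):
  ADD #1: R0 = 0 + 4 = 4  → 4 < 12, loop
  ADD #2: R0 = 4 + 4 = 8  → 8 < 12, loop
  ADD #3: R0 = 8 + 4 = 12  → 12 >= 12, exit
Total ADD instructions: 3

3


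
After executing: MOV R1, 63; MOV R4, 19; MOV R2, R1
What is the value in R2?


Register state trace:
  MOV R1, 63  → R1 = 63
  MOV R4, 19  → R4 = 19
  MOV R2, R1  → R2 = 63
Final: R2 = 63

63


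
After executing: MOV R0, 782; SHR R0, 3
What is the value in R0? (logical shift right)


Register state trace:
  MOV R0, 782  → R0 = 782
  SHR R0, 3  → R0 = 782 >> 3 = 782 // 2^3 = 97
Final: R0 = 97

97


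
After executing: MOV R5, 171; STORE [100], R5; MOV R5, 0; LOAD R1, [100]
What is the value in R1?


Register and memory trace:
  MOV R5, 171  → R5 = 171
  STORE [100], R5  → mem[100] = 171
  MOV R5, 0  → R5 = 0
  LOAD R1, [100]  → R1 = mem[100] = 171
Final: R1 = 171

171


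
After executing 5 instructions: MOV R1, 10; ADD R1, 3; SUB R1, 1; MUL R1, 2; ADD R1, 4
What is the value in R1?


Register state trace:
  MOV R1, 10  → R1 = 10
  ADD R1, 3  → R1 = 10 + 3 = 13
  SUB R1, 1  → R1 = 13 - 1 = 12
  MUL R1, 2  → R1 = 12 * 2 = 24
  ADD R1, 4  → R1 = 24 + 4 = 28
Final: R1 = 28

28


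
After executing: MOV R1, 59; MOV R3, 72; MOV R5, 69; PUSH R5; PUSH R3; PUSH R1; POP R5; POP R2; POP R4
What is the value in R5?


Stack trace (top is rightmost):
  MOV R1, 59  → R1 = 59
  MOV R3, 72  → R3 = 72
  MOV R5, 69  → R5 = 69
  PUSH R5  → stack: [69]
  PUSH R3  → stack: [69, 72]
  PUSH R1  → stack: [69, 72, 59]
  POP R5  → R5 = 59, stack: [69, 72]
  POP R2  → R2 = 72, stack: [69]
  POP R4  → R4 = 69, stack: []
Final: R5 = 59

59


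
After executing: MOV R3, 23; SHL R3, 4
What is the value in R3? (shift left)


Register state trace:
  MOV R3, 23  → R3 = 23
  SHL R3, 4  → R3 = 23 << 4 = 23 * 2^4 = 368
Final: R3 = 368

368


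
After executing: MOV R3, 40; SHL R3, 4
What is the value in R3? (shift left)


Register state trace:
  MOV R3, 40  → R3 = 40
  SHL R3, 4  → R3 = 40 << 4 = 40 * 2^4 = 640
Final: R3 = 640

640


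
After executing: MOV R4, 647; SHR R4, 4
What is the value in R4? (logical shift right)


Register state trace:
  MOV R4, 647  → R4 = 647
  SHR R4, 4  → R4 = 647 >> 4 = 647 // 2^4 = 40
Final: R4 = 40

40


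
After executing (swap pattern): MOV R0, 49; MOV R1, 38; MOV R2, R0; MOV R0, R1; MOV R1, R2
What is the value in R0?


Register state trace (swap pattern):
  MOV R0, 49  → R0 = 49
  MOV R1, 38  → R1 = 38
  MOV R2, R0  → R2 = 49  (save R0)
  MOV R0, R1  → R0 = 38  (R0 gets R1's value)
  MOV R1, R2  → R1 = 49  (R1 gets saved value)
Final: R0 = 38

38


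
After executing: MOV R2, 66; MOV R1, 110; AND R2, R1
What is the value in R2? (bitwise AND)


Register state trace:
  MOV R2, 66  → R2 = 66 (0b01000010)
  MOV R1, 110  → R1 = 110 (0b01101110)
  AND R2, R1  → R2 = 66 AND 110 = 66 (0b01000010)
Final: R2 = 66

66


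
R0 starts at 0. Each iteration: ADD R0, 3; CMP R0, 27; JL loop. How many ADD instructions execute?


Loop trace (R0 starts at 0, target 27, step 3):
  ADD #1: R0 = 0 + 3 = 3  → 3 < 27, loop
  ADD #2: R0 = 3 + 3 = 6  → 6 < 27, loop
  ADD #3: R0 = 6 + 3 = 9  → 9 < 27, loop
  ADD #4: R0 = 9 + 3 = 12  → 12 < 27, loop
  ADD #5: R0 = 12 + 3 = 15  → 15 < 27, loop
  ADD #6: R0 = 15 + 3 = 18  → 18 < 27, loop
  ADD #7: R0 = 18 + 3 = 21  → 21 < 27, loop
  ADD #8: R0 = 21 + 3 = 24  → 24 < 27, loop
  ADD #9: R0 = 24 + 3 = 27  → 27 >= 27, exit
Total ADD instructions: 9

9


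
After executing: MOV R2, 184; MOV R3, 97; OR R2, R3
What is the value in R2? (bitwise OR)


Register state trace:
  MOV R2, 184  → R2 = 184 (0b10111000)
  MOV R3, 97  → R3 = 97 (0b01100001)
  OR R2, R3   → R2 = 184 OR 97 = 249 (0b11111001)
Final: R2 = 249

249


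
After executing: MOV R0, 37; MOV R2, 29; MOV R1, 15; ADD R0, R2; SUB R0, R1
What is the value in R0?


Register state trace:
  MOV R0, 37  → R0 = 37
  MOV R2, 29  → R2 = 29
  MOV R1, 15  → R1 = 15
  ADD R0, R2  → R0 = 37 + 29 = 66
  SUB R0, R1  → R0 = 66 - 15 = 51
Final: R0 = 51

51


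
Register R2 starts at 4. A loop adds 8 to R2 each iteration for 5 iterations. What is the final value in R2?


Starting value: R2 = 4
  Iter 1: R2 = 4 + 8 = 12
  Iter 2: R2 = 12 + 8 = 20
  Iter 3: R2 = 20 + 8 = 28
  Iter 4: R2 = 28 + 8 = 36
  Iter 5: R2 = 36 + 8 = 44
Final: R2 = 44

44


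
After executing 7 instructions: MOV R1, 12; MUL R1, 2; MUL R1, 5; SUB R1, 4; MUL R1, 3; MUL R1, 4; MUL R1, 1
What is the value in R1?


Register state trace:
  MOV R1, 12  → R1 = 12
  MUL R1, 2  → R1 = 12 * 2 = 24
  MUL R1, 5  → R1 = 24 * 5 = 120
  SUB R1, 4  → R1 = 120 - 4 = 116
  MUL R1, 3  → R1 = 116 * 3 = 348
  MUL R1, 4  → R1 = 348 * 4 = 1392
  MUL R1, 1  → R1 = 1392 * 1 = 1392
Final: R1 = 1392

1392


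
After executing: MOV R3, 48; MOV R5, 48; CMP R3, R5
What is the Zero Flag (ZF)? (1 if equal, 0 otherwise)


Register state trace:
  MOV R3, 48  → R3 = 48
  MOV R5, 48  → R5 = 48
  CMP R3, R5  → computes 48 - 48 = 0
  Result is zero, so values are equal
ZF = 1

1


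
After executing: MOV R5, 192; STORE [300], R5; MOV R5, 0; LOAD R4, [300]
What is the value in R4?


Register and memory trace:
  MOV R5, 192  → R5 = 192
  STORE [300], R5  → mem[300] = 192
  MOV R5, 0  → R5 = 0
  LOAD R4, [300]  → R4 = mem[300] = 192
Final: R4 = 192

192


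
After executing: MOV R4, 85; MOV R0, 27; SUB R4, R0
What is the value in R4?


Register state trace:
  MOV R4, 85  → R4 = 85
  MOV R0, 27  → R0 = 27
  SUB R4, R0  → R4 = 85 - 27 = 58
Final: R4 = 58

58


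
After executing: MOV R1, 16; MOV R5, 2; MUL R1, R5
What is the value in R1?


Register state trace:
  MOV R1, 16  → R1 = 16
  MOV R5, 2  → R5 = 2
  MUL R1, R5  → R1 = 16 * 2 = 32
Final: R1 = 32

32


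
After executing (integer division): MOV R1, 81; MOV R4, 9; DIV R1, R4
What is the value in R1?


Register state trace:
  MOV R1, 81  → R1 = 81
  MOV R4, 9  → R4 = 9
  DIV R1, R4  → R1 = 81 // 9 = 9
Final: R1 = 9

9


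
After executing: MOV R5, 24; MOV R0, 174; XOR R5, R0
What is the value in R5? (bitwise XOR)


Register state trace:
  MOV R5, 24  → R5 = 24 (0b00011000)
  MOV R0, 174  → R0 = 174 (0b10101110)
  XOR R5, R0  → R5 = 24 XOR 174 = 182 (0b10110110)
Final: R5 = 182

182


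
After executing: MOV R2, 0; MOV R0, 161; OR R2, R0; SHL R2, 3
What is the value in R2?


Register state trace:
  MOV R2, 0  → R2 = 0 (0b00000000)
  MOV R0, 161  → R0 = 161 (0b10100001)
  OR R2, R0  → R2 = 0 OR 161 = 161 (0b10100001)
  SHL R2, 3  → R2 = 161 << 3 = 1288
Final: R2 = 1288

1288


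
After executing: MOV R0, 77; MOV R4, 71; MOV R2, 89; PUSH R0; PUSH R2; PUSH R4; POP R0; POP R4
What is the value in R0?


Stack trace (top is rightmost):
  MOV R0, 77  → R0 = 77
  MOV R4, 71  → R4 = 71
  MOV R2, 89  → R2 = 89
  PUSH R0  → stack: [77]
  PUSH R2  → stack: [77, 89]
  PUSH R4  → stack: [77, 89, 71]
  POP R0  → R0 = 71, stack: [77, 89]
  POP R4  → R4 = 89, stack: [77]
Final: R0 = 71

71


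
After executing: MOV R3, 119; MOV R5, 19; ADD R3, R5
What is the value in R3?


Register state trace:
  MOV R3, 119  → R3 = 119
  MOV R5, 19  → R5 = 19
  ADD R3, R5  → R3 = 119 + 19 = 138
Final: R3 = 138

138


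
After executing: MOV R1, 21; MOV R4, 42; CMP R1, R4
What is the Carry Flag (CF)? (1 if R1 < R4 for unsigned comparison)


Register state trace:
  MOV R1, 21  → R1 = 21
  MOV R4, 42  → R4 = 42
  CMP R1, R4  → unsigned 21 - 42: borrow occurs
  21 < 42, so CF = 1
CF = 1

1


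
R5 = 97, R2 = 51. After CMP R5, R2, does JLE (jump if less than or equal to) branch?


Trace:
  R5 = 97, R2 = 51
  CMP R5, R2  → compares 97 vs 51
  JLE checks: is 97 less than or equal to 51?
  97 > 51, so condition is false
Branch taken: No

No


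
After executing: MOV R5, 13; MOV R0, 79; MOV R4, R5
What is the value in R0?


Register state trace:
  MOV R5, 13  → R5 = 13
  MOV R0, 79  → R0 = 79
  MOV R4, R5  → R4 = 13
Final: R0 = 79

79


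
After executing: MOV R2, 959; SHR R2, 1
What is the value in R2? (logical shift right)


Register state trace:
  MOV R2, 959  → R2 = 959
  SHR R2, 1  → R2 = 959 >> 1 = 959 // 2^1 = 479
Final: R2 = 479

479


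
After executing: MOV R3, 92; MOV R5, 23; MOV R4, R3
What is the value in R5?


Register state trace:
  MOV R3, 92  → R3 = 92
  MOV R5, 23  → R5 = 23
  MOV R4, R3  → R4 = 92
Final: R5 = 23

23


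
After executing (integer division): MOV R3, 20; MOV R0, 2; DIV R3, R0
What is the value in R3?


Register state trace:
  MOV R3, 20  → R3 = 20
  MOV R0, 2  → R0 = 2
  DIV R3, R0  → R3 = 20 // 2 = 10
Final: R3 = 10

10


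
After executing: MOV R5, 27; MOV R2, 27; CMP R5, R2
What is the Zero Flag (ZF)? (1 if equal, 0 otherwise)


Register state trace:
  MOV R5, 27  → R5 = 27
  MOV R2, 27  → R2 = 27
  CMP R5, R2  → computes 27 - 27 = 0
  Result is zero, so values are equal
ZF = 1

1
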